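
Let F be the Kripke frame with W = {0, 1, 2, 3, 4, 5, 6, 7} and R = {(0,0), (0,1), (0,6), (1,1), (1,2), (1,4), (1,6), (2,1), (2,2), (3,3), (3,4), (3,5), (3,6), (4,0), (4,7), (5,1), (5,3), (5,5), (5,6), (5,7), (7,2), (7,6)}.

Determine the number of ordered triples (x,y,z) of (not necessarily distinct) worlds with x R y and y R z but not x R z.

Enumerating: (0,1,2), (0,1,4), (1,4,0), (1,4,7), (2,1,4), (2,1,6), (3,4,0), (3,4,7), (3,5,1), (3,5,7), (4,0,1), (4,0,6), … and 7 more.
Total: 19.

19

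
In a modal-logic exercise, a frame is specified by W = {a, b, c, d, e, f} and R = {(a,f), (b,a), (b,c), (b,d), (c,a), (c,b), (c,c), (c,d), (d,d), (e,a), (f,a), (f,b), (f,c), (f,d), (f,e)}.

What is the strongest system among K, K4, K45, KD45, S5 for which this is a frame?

Transitive (axiom 4): no — a R f and f R b, but not a R b.
Euclidean (axiom 5): no — b R a and b R c, but not a R c.
Serial (axiom D): yes — every world has a successor (e.g. a R f).
Reflexive (axiom T): no — a is not related to itself.
So F validates K; K4 would additionally require R to be transitive. The strongest is K.

K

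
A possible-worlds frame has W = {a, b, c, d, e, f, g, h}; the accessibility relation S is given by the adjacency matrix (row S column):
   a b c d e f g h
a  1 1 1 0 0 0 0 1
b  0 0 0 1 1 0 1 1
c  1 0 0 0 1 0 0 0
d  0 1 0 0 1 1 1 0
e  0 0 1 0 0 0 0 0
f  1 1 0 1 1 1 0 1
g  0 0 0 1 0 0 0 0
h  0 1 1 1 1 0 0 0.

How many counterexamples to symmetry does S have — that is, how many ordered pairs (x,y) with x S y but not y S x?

Enumerating: (a,b), (a,h), (b,e), (b,g), (d,e), (f,a), (f,b), (f,e), (f,h), (h,c), (h,d), (h,e).

12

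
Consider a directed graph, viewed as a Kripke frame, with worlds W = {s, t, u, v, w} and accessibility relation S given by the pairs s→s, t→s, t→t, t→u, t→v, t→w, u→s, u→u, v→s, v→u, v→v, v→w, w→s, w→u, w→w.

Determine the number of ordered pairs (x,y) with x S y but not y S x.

10

Enumerating: (t,s), (t,u), (t,v), (t,w), (u,s), (v,s), (v,u), (v,w), (w,s), (w,u).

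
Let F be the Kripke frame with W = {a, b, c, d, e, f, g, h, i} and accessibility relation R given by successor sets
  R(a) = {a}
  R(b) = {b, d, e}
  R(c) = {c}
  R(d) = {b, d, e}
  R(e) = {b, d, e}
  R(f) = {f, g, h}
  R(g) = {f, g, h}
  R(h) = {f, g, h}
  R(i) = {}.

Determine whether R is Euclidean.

Euclidean: yes — any two successors of a common world are R-related.

Yes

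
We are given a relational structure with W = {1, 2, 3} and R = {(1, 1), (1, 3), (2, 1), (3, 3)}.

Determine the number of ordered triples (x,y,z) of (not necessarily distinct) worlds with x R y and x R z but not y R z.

1

Enumerating: (1,3,1).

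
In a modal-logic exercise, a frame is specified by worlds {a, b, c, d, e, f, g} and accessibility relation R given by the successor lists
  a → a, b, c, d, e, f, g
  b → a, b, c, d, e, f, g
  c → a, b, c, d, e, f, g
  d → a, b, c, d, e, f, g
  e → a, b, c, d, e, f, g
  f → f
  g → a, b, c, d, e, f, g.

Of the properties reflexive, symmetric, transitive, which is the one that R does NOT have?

symmetric

Reflexive: yes — every world is R-related to itself.
Symmetric: no — a R f but not f R a.
Transitive: yes — every two-step R-path is closed by a direct edge.
Only symmetric fails.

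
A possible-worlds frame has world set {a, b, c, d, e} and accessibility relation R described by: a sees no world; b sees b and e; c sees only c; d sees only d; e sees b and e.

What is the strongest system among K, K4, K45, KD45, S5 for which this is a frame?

K45

Transitive (axiom 4): yes — every two-step R-path is closed by a direct edge.
Euclidean (axiom 5): yes — any two successors of a common world are R-related.
Serial (axiom D): no — a has no R-successor.
Reflexive (axiom T): no — a is not related to itself.
So F validates K, K4, K45; KD45 would additionally require R to be serial. The strongest is K45.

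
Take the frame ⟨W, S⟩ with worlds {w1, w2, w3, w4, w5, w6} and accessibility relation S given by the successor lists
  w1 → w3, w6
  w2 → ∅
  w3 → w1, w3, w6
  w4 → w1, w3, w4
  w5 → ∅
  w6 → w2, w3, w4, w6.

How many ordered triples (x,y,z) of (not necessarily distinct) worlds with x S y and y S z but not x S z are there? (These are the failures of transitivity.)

Enumerating: (w1,w3,w1), (w1,w6,w2), (w1,w6,w4), (w3,w6,w2), (w3,w6,w4), (w4,w1,w6), (w4,w3,w6), (w6,w3,w1), (w6,w4,w1).

9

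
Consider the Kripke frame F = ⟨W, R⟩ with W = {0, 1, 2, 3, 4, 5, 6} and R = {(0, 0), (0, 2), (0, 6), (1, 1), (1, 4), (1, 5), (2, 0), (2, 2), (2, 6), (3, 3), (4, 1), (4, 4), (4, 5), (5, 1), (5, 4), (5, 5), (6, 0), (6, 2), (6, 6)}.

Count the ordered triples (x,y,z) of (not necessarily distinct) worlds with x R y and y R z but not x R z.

R is transitive; there are no such tuples.

0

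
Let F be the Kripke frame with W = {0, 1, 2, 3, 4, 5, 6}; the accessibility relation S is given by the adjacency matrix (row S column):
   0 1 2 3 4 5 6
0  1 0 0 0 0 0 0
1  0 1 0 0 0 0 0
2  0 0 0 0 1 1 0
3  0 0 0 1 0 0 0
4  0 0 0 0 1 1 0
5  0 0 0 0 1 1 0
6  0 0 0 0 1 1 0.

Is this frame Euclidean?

Euclidean: yes — any two successors of a common world are S-related.

Yes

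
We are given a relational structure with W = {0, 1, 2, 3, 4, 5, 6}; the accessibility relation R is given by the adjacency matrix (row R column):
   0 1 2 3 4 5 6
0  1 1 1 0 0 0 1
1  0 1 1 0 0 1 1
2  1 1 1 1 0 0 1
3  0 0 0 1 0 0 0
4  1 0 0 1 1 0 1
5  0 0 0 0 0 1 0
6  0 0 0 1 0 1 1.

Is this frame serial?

Yes

Serial: yes — every world has a successor (e.g. 0 R 0).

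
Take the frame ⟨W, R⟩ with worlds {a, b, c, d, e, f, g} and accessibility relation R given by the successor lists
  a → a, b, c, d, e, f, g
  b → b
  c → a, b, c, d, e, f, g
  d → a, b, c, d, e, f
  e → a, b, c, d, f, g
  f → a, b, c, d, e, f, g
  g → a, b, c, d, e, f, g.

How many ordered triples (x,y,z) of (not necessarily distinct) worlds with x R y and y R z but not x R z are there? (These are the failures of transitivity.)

9

Enumerating: (d,a,g), (d,c,g), (d,e,g), (d,f,g), (e,a,e), (e,c,e), (e,d,e), (e,f,e), (e,g,e).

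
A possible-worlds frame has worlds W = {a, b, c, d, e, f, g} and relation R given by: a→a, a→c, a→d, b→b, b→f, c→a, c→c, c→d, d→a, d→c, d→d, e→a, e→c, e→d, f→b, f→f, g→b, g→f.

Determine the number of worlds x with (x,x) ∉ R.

2

Enumerating: e, g.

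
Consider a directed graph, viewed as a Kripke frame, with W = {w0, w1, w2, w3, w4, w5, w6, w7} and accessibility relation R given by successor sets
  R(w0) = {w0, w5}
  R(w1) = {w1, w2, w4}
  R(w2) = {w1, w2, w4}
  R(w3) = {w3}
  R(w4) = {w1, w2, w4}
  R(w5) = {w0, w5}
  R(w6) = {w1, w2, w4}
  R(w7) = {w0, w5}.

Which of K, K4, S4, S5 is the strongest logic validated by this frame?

K4

Transitive (axiom 4): yes — every two-step R-path is closed by a direct edge.
Reflexive (axiom T): no — w6 is not related to itself.
Euclidean (axiom 5): yes — any two successors of a common world are R-related.
So F validates K, K4; S4 would additionally require R to be reflexive. The strongest is K4.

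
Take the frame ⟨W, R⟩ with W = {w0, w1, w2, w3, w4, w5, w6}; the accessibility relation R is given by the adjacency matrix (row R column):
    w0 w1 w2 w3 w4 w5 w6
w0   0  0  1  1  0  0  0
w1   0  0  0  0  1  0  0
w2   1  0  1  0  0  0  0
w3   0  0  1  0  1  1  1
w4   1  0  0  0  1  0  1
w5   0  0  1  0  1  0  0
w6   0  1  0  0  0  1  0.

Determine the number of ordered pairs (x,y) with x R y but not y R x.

12

Enumerating: (w0,w3), (w1,w4), (w3,w2), (w3,w4), (w3,w5), (w3,w6), (w4,w0), (w4,w6), (w5,w2), (w5,w4), (w6,w1), (w6,w5).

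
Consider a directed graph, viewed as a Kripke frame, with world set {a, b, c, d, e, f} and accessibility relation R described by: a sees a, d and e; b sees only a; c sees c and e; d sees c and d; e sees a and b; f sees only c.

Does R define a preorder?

Reflexive: no — b is not related to itself.
Transitive: no — a R d and d R c, but not a R c.
So R is not a preorder.

No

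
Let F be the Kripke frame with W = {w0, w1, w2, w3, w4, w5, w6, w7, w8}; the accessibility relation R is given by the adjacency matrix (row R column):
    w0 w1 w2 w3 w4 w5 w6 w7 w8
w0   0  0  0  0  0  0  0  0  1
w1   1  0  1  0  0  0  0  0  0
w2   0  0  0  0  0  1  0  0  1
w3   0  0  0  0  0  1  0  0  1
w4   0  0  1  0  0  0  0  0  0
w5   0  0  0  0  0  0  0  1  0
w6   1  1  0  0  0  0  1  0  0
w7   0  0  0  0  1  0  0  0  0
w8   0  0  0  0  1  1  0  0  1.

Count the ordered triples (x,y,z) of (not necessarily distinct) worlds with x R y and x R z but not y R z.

Enumerating: (w1,w0,w0), (w1,w0,w2), (w1,w2,w0), (w1,w2,w2), (w2,w5,w5), (w2,w5,w8), (w3,w5,w5), (w3,w5,w8), (w4,w2,w2), (w5,w7,w7), (w6,w0,w0), (w6,w0,w1), … and 10 more.
Total: 22.

22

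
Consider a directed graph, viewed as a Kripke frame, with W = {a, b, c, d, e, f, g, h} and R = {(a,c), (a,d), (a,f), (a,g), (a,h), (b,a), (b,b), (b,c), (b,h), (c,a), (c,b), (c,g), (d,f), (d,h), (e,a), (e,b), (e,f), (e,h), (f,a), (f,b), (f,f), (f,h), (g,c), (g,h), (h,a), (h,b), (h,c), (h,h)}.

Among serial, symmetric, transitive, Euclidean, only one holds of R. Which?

Serial: yes — every world has a successor (e.g. a R c).
Symmetric: no — a R d but not d R a.
Transitive: no — a R c and c R b, but not a R b.
Euclidean: no — a R c and a R d, but not c R d.
Only serial holds.

serial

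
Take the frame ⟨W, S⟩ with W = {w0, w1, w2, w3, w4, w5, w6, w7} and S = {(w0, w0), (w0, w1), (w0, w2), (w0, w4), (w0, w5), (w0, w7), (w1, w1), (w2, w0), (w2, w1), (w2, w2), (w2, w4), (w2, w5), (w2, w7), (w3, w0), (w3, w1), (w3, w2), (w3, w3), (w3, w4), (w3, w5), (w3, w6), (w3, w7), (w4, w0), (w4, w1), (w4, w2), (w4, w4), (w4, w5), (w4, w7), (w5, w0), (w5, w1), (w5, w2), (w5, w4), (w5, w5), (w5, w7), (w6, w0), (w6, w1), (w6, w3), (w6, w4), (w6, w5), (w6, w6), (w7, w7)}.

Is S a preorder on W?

No

Reflexive: yes — every world is S-related to itself.
Transitive: no — w6 S w0 and w0 S w2, but not w6 S w2.
So S is not a preorder.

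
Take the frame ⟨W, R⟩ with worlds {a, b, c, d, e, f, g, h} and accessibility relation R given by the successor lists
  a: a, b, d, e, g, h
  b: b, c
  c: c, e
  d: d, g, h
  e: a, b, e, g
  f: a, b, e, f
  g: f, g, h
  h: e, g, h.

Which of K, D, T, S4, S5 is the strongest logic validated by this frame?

Serial (axiom D): yes — every world has a successor (e.g. a R a).
Reflexive (axiom T): yes — every world is R-related to itself.
Transitive (axiom 4): no — a R b and b R c, but not a R c.
Euclidean (axiom 5): no — a R b and a R d, but not b R d.
So F validates K, D, T; S4 would additionally require R to be transitive. The strongest is T.

T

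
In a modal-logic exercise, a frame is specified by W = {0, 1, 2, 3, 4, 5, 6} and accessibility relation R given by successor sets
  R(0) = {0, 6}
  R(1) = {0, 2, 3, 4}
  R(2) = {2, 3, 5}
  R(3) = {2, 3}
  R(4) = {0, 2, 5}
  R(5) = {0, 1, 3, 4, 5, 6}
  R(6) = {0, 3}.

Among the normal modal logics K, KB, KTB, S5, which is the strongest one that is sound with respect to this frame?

Symmetric (axiom B): no — 1 R 0 but not 0 R 1.
Reflexive (axiom T): no — 1 is not related to itself.
Euclidean (axiom 5): no — 1 R 0 and 1 R 2, but not 0 R 2.
So F validates K; KB would additionally require R to be symmetric. The strongest is K.

K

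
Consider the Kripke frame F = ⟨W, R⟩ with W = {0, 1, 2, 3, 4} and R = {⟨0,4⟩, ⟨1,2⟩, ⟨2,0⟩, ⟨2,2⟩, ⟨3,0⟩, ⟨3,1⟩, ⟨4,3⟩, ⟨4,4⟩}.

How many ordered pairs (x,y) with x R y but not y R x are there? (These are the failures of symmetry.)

6

Enumerating: (0,4), (1,2), (2,0), (3,0), (3,1), (4,3).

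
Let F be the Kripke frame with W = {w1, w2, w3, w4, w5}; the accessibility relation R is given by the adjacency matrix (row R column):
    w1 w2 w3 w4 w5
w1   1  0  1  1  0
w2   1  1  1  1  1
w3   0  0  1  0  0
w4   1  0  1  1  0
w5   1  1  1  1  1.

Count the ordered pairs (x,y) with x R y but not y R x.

Enumerating: (w1,w3), (w2,w1), (w2,w3), (w2,w4), (w4,w3), (w5,w1), (w5,w3), (w5,w4).

8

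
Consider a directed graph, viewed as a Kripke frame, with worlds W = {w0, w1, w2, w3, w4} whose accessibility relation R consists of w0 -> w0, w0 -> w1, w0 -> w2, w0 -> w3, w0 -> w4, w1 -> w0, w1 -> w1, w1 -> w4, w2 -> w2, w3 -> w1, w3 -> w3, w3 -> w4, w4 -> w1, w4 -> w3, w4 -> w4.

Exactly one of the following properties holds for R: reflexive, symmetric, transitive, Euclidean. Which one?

reflexive

Reflexive: yes — every world is R-related to itself.
Symmetric: no — w0 R w2 but not w2 R w0.
Transitive: no — w1 R w0 and w0 R w2, but not w1 R w2.
Euclidean: no — w0 R w1 and w0 R w2, but not w1 R w2.
Only reflexive holds.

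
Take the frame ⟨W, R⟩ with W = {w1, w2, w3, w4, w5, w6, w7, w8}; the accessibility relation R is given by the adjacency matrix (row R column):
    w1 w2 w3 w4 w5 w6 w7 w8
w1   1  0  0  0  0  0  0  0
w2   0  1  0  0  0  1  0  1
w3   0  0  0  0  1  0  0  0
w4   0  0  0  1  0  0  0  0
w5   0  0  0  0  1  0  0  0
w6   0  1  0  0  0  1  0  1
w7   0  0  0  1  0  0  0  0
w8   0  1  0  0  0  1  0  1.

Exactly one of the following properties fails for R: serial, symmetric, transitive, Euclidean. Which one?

Serial: yes — every world has a successor (e.g. w1 R w1).
Symmetric: no — w3 R w5 but not w5 R w3.
Transitive: yes — every two-step R-path is closed by a direct edge.
Euclidean: yes — any two successors of a common world are R-related.
Only symmetric fails.

symmetric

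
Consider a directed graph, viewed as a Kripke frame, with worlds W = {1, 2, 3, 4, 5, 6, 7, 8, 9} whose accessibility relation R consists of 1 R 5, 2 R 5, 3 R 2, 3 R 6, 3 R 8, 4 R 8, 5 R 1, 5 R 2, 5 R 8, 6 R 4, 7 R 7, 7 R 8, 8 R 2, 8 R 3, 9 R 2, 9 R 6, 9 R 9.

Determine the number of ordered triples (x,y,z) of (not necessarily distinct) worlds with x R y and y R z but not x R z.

22

Enumerating: (1,5,1), (1,5,2), (1,5,8), (2,5,1), (2,5,2), (2,5,8), (3,2,5), (3,6,4), (3,8,3), (4,8,2), (4,8,3), (5,1,5), … and 10 more.
Total: 22.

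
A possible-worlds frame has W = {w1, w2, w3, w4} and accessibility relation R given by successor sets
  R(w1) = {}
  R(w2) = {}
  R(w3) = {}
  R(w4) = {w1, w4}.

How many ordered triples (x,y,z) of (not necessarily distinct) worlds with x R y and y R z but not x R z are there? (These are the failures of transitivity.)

0

R is transitive; there are no such tuples.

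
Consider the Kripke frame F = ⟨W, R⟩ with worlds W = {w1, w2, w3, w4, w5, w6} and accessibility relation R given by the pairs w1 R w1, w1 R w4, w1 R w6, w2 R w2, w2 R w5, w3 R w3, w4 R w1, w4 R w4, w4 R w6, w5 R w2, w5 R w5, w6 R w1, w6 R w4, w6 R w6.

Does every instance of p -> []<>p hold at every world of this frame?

By correspondence theory, B is valid on a frame iff R is symmetric.
Symmetric: yes — every pair in R has its reverse in R.

Yes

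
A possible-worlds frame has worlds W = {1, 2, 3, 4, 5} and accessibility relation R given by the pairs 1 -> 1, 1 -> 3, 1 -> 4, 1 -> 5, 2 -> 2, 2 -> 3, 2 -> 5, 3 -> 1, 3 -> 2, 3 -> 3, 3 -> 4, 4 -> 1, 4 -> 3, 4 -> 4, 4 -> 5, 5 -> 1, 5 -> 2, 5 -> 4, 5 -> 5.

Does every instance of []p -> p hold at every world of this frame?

Yes

The schema T characterises exactly the reflexive frames.
Reflexive: yes — every world is R-related to itself.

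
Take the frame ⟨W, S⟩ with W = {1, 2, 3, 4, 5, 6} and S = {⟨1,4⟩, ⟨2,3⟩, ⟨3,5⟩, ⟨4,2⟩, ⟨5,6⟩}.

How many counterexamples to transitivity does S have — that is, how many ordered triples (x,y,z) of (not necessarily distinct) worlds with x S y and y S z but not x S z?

4

Enumerating: (1,4,2), (2,3,5), (3,5,6), (4,2,3).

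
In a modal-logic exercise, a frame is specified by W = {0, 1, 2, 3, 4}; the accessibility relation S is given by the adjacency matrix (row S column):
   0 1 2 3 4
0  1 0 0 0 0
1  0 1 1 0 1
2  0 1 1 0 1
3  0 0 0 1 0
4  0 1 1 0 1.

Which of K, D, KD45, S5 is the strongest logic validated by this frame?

Serial (axiom D): yes — every world has a successor (e.g. 0 S 0).
Euclidean (axiom 5): yes — any two successors of a common world are S-related.
Transitive (axiom 4): yes — every two-step S-path is closed by a direct edge.
Reflexive (axiom T): yes — every world is S-related to itself.
So F validates K, D, KD45, S5. The strongest is S5.

S5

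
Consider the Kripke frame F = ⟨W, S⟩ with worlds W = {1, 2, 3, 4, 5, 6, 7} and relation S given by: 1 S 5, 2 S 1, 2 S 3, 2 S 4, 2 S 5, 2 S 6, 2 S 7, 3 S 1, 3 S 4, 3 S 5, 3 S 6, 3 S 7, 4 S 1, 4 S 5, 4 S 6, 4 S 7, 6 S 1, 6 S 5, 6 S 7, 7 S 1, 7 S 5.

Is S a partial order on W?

Reflexive: no — 1 is not related to itself.
Transitive: yes — every two-step S-path is closed by a direct edge.
Antisymmetric: yes — no distinct pair is related both ways.
So S is not a partial order.

No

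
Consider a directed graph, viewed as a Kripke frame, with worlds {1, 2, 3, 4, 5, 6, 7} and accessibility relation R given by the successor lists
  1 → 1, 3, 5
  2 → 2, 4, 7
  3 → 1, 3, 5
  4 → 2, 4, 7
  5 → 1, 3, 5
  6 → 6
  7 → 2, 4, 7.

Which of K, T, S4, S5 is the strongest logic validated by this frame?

S5

Reflexive (axiom T): yes — every world is R-related to itself.
Transitive (axiom 4): yes — every two-step R-path is closed by a direct edge.
Euclidean (axiom 5): yes — any two successors of a common world are R-related.
So F validates K, T, S4, S5. The strongest is S5.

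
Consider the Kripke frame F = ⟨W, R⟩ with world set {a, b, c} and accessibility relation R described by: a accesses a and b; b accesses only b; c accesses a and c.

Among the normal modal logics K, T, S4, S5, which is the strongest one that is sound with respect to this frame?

Reflexive (axiom T): yes — every world is R-related to itself.
Transitive (axiom 4): no — c R a and a R b, but not c R b.
Euclidean (axiom 5): no — a R b and a R a, but not b R a.
So F validates K, T; S4 would additionally require R to be transitive. The strongest is T.

T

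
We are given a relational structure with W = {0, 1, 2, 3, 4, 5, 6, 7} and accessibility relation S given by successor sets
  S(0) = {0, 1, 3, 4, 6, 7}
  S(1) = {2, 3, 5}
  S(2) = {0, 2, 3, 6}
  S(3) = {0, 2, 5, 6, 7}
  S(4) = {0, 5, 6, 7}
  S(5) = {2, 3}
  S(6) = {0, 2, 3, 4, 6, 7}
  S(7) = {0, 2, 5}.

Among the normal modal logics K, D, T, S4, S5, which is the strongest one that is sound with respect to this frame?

D

Serial (axiom D): yes — every world has a successor (e.g. 0 S 0).
Reflexive (axiom T): no — 1 is not related to itself.
Transitive (axiom 4): no — 0 S 1 and 1 S 2, but not 0 S 2.
Euclidean (axiom 5): no — 0 S 1 and 0 S 4, but not 1 S 4.
So F validates K, D; T would additionally require S to be reflexive. The strongest is D.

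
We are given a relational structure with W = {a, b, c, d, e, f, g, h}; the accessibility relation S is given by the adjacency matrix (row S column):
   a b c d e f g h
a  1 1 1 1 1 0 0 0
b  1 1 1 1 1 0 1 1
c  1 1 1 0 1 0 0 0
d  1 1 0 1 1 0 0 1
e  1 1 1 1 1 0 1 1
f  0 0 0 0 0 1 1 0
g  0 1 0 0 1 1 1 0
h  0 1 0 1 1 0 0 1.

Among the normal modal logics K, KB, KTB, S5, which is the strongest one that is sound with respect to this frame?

KTB

Symmetric (axiom B): yes — every pair in S has its reverse in S.
Reflexive (axiom T): yes — every world is S-related to itself.
Euclidean (axiom 5): no — a S c and a S d, but not c S d.
So F validates K, KB, KTB; S5 would additionally require S to be Euclidean. The strongest is KTB.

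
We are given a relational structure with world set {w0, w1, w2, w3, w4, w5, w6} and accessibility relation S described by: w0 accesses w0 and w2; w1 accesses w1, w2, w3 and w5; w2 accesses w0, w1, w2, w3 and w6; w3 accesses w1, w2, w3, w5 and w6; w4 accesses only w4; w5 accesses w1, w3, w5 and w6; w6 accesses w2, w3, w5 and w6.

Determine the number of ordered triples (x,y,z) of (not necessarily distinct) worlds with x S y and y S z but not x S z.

Enumerating: (w0,w2,w1), (w0,w2,w3), (w0,w2,w6), (w1,w2,w0), (w1,w2,w6), (w1,w3,w6), (w1,w5,w6), (w2,w1,w5), (w2,w3,w5), (w2,w6,w5), (w3,w2,w0), (w5,w1,w2), (w5,w3,w2), (w5,w6,w2), (w6,w2,w0), (w6,w2,w1), (w6,w3,w1), (w6,w5,w1).

18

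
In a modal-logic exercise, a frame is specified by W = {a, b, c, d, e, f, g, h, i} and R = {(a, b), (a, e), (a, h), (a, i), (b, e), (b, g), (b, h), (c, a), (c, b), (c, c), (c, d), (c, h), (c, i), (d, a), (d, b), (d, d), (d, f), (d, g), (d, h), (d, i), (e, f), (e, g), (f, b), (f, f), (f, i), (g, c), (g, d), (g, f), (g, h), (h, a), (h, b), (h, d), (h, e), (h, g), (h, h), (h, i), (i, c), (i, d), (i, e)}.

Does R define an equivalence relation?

No

Reflexive: no — a is not related to itself.
Symmetric: no — a R b but not b R a.
Transitive: no — a R b and b R g, but not a R g.
So R is not an equivalence relation.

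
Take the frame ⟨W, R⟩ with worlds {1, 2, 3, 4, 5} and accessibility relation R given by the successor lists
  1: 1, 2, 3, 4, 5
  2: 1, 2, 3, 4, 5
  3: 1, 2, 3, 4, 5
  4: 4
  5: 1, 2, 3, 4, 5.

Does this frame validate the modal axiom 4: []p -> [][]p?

Yes

By correspondence theory, 4 is valid on a frame iff R is transitive.
Transitive: yes — every two-step R-path is closed by a direct edge.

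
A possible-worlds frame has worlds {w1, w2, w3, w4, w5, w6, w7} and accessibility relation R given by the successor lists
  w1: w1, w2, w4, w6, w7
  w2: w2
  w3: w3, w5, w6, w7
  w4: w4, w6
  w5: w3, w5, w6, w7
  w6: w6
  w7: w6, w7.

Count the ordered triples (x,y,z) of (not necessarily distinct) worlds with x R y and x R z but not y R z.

26

Enumerating: (w1,w2,w1), (w1,w2,w4), (w1,w2,w6), (w1,w2,w7), (w1,w4,w1), (w1,w4,w2), (w1,w4,w7), (w1,w6,w1), (w1,w6,w2), (w1,w6,w4), (w1,w6,w7), (w1,w7,w1), … and 14 more.
Total: 26.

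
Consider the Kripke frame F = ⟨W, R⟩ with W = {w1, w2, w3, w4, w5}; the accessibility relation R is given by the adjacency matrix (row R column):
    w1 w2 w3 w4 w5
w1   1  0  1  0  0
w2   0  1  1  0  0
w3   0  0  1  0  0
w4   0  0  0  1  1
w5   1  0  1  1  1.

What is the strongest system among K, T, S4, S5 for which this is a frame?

Reflexive (axiom T): yes — every world is R-related to itself.
Transitive (axiom 4): no — w4 R w5 and w5 R w1, but not w4 R w1.
Euclidean (axiom 5): no — w5 R w1 and w5 R w4, but not w1 R w4.
So F validates K, T; S4 would additionally require R to be transitive. The strongest is T.

T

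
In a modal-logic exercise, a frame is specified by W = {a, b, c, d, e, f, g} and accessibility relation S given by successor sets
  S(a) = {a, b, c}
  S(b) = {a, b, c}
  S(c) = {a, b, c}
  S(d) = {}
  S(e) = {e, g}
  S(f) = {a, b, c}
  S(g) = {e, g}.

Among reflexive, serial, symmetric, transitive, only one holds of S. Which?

transitive

Reflexive: no — d is not related to itself.
Serial: no — d has no S-successor.
Symmetric: no — f S a but not a S f.
Transitive: yes — every two-step S-path is closed by a direct edge.
Only transitive holds.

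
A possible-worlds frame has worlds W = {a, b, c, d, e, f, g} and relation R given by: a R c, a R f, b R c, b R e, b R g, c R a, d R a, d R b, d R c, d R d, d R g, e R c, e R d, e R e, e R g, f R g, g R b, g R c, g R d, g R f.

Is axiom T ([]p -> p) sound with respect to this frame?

The schema T characterises exactly the reflexive frames.
Reflexive: no — a is not related to itself.

No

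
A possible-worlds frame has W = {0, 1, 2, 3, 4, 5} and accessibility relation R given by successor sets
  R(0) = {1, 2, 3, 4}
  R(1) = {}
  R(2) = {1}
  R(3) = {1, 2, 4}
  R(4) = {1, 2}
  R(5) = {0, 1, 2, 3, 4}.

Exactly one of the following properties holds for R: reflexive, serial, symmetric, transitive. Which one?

transitive

Reflexive: no — 0 is not related to itself.
Serial: no — 1 has no R-successor.
Symmetric: no — 0 R 1 but not 1 R 0.
Transitive: yes — every two-step R-path is closed by a direct edge.
Only transitive holds.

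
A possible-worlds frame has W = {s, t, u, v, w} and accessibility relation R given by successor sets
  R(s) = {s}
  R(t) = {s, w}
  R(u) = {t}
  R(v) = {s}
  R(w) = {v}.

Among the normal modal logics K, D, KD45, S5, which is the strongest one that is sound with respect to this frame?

D

Serial (axiom D): yes — every world has a successor (e.g. s R s).
Euclidean (axiom 5): no — t R s and t R w, but not s R w.
Transitive (axiom 4): no — t R w and w R v, but not t R v.
Reflexive (axiom T): no — t is not related to itself.
So F validates K, D; KD45 would additionally require R to be Euclidean and transitive. The strongest is D.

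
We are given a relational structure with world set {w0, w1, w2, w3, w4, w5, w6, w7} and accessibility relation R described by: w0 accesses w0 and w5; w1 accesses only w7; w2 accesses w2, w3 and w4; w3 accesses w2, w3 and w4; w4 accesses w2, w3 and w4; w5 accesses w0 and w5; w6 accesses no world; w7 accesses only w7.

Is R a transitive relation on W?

Transitive: yes — every two-step R-path is closed by a direct edge.

Yes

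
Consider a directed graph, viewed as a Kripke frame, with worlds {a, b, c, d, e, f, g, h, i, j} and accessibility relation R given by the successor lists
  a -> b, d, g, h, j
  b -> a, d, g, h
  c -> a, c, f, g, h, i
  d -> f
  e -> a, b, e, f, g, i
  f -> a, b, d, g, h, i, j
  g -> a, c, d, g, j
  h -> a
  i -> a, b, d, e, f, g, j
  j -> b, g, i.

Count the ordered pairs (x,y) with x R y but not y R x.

Enumerating: (a,d), (a,j), (b,d), (b,g), (b,h), (c,a), (c,f), (c,h), (c,i), (e,a), (e,b), (e,f), … and 12 more.
Total: 24.

24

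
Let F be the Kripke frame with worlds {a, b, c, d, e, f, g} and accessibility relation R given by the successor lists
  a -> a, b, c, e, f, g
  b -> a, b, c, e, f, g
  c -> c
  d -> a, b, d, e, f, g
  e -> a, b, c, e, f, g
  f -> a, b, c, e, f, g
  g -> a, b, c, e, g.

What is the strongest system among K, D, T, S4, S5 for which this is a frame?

Serial (axiom D): yes — every world has a successor (e.g. a R a).
Reflexive (axiom T): yes — every world is R-related to itself.
Transitive (axiom 4): no — d R a and a R c, but not d R c.
Euclidean (axiom 5): no — a R c and a R b, but not c R b.
So F validates K, D, T; S4 would additionally require R to be transitive. The strongest is T.

T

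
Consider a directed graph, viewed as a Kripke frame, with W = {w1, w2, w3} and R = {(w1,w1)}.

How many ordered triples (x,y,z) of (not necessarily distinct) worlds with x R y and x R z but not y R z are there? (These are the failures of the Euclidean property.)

R is Euclidean; there are no such tuples.

0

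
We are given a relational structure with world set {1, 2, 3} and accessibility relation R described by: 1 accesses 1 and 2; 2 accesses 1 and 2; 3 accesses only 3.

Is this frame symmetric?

Yes

Symmetric: yes — every pair in R has its reverse in R.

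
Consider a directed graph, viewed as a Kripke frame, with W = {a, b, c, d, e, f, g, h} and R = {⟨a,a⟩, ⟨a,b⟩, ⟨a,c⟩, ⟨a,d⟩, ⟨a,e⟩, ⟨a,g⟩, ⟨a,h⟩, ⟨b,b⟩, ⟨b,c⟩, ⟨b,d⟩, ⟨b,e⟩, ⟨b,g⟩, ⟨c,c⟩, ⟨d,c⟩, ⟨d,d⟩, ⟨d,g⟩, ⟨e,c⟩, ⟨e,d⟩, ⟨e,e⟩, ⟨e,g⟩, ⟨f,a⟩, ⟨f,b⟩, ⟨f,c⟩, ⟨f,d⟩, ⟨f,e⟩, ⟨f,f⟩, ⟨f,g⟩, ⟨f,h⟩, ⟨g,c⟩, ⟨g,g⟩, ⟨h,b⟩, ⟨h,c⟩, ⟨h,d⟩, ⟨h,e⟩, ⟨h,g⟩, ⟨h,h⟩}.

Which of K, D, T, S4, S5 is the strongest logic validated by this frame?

S4

Serial (axiom D): yes — every world has a successor (e.g. a R a).
Reflexive (axiom T): yes — every world is R-related to itself.
Transitive (axiom 4): yes — every two-step R-path is closed by a direct edge.
Euclidean (axiom 5): no — a R b and a R h, but not b R h.
So F validates K, D, T, S4; S5 would additionally require R to be Euclidean. The strongest is S4.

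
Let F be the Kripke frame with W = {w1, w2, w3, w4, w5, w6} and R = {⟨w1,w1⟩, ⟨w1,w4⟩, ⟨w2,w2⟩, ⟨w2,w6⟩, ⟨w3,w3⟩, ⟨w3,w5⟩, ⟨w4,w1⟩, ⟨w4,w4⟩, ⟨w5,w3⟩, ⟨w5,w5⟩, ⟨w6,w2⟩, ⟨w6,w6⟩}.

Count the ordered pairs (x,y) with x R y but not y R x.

0

R is symmetric; there are no such tuples.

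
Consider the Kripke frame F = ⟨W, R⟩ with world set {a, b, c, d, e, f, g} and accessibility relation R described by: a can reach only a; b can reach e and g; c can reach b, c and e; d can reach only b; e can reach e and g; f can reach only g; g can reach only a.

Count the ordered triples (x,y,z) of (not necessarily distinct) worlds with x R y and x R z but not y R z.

10

Enumerating: (b,g,e), (b,g,g), (c,b,b), (c,b,c), (c,e,b), (c,e,c), (d,b,b), (e,g,e), (e,g,g), (f,g,g).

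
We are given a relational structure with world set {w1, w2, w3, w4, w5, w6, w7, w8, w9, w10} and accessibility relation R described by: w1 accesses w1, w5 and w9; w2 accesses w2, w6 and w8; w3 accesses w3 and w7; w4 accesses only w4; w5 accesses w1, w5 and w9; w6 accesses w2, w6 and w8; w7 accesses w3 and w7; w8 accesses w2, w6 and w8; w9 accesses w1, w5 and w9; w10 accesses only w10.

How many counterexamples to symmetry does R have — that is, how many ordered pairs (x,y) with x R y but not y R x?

R is symmetric; there are no such tuples.

0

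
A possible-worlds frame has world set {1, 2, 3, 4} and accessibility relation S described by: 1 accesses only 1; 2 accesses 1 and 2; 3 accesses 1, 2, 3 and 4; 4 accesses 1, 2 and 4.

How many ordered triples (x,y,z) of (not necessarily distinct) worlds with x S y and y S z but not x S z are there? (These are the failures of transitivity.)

0

S is transitive; there are no such tuples.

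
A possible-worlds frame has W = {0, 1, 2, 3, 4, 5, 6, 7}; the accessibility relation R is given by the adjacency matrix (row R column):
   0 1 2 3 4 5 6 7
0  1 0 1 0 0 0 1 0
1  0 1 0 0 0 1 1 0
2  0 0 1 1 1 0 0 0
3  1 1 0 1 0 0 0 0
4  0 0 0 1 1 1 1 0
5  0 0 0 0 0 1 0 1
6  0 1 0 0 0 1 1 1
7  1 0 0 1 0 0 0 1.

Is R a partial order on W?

Reflexive: yes — every world is R-related to itself.
Transitive: no — 0 R 2 and 2 R 3, but not 0 R 3.
Antisymmetric: no — 1 R 6 and 6 R 1 with 1 ≠ 6.
So R is not a partial order.

No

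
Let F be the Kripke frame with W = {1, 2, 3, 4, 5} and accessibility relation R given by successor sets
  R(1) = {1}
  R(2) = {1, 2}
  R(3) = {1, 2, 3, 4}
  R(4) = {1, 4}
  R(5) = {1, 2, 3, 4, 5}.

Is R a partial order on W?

Reflexive: yes — every world is R-related to itself.
Transitive: yes — every two-step R-path is closed by a direct edge.
Antisymmetric: yes — no distinct pair is related both ways.
So R is a partial order.

Yes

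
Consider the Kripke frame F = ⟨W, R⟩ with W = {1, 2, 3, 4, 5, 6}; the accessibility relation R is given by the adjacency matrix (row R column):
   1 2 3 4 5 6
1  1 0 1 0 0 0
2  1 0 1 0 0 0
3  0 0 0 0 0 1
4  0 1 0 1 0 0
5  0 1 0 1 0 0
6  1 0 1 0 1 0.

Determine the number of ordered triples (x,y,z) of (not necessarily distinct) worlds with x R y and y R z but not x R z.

12

Enumerating: (1,3,6), (2,3,6), (3,6,1), (3,6,3), (3,6,5), (4,2,1), (4,2,3), (5,2,1), (5,2,3), (6,3,6), (6,5,2), (6,5,4).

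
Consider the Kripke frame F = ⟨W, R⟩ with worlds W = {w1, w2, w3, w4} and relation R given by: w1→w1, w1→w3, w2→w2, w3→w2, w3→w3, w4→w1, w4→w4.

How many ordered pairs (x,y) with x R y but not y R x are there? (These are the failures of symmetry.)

3

Enumerating: (w1,w3), (w3,w2), (w4,w1).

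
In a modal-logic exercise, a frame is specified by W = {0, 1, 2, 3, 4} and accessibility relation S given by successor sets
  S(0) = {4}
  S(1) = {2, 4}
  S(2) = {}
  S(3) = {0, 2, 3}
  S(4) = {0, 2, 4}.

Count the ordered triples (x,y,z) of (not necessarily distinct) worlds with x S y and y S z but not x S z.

Enumerating: (0,4,0), (0,4,2), (1,4,0), (3,0,4).

4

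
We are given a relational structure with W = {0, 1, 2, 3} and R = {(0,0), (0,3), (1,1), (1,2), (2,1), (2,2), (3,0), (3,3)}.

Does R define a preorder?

Reflexive: yes — every world is R-related to itself.
Transitive: yes — every two-step R-path is closed by a direct edge.
So R is a preorder.

Yes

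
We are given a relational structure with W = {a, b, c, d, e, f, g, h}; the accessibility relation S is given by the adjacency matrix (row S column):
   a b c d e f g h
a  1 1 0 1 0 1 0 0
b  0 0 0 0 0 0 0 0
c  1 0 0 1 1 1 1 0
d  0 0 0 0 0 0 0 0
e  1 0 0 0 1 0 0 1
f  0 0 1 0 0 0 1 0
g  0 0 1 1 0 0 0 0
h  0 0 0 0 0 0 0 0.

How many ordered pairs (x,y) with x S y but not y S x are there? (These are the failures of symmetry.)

Enumerating: (a,b), (a,d), (a,f), (c,a), (c,d), (c,e), (e,a), (e,h), (f,g), (g,d).

10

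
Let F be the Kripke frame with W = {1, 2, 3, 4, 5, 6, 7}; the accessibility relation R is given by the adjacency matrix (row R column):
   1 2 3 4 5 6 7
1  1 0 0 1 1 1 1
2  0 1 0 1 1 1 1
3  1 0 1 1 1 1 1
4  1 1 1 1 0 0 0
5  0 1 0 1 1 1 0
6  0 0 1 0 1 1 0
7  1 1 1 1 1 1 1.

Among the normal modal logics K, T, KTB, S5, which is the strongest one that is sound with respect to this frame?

Reflexive (axiom T): yes — every world is R-related to itself.
Symmetric (axiom B): no — 1 R 5 but not 5 R 1.
Euclidean (axiom 5): no — 1 R 4 and 1 R 5, but not 4 R 5.
So F validates K, T; KTB would additionally require R to be symmetric. The strongest is T.

T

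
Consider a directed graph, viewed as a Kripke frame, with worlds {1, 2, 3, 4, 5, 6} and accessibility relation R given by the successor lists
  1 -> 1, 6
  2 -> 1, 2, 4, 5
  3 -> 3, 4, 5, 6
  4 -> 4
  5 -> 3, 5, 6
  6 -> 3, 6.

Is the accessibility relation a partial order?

No

Reflexive: yes — every world is R-related to itself.
Transitive: no — 1 R 6 and 6 R 3, but not 1 R 3.
Antisymmetric: no — 3 R 5 and 5 R 3 with 3 ≠ 5.
So R is not a partial order.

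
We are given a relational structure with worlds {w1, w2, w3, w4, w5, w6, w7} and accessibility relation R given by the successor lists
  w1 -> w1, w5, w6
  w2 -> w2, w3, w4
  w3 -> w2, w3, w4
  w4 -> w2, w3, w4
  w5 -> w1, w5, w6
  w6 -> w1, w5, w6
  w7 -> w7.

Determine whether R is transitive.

Transitive: yes — every two-step R-path is closed by a direct edge.

Yes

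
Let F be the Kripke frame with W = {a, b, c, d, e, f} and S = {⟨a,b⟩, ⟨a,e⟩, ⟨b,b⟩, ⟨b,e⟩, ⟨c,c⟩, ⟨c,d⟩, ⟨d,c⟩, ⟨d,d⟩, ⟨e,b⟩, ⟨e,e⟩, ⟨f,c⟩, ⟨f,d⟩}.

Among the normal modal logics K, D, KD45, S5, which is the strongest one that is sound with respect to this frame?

Serial (axiom D): yes — every world has a successor (e.g. a S b).
Euclidean (axiom 5): yes — any two successors of a common world are S-related.
Transitive (axiom 4): yes — every two-step S-path is closed by a direct edge.
Reflexive (axiom T): no — a is not related to itself.
So F validates K, D, KD45; S5 would additionally require S to be reflexive. The strongest is KD45.

KD45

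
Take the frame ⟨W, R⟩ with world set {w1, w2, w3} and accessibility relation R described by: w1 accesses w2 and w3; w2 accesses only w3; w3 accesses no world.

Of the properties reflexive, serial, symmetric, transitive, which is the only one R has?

transitive

Reflexive: no — w1 is not related to itself.
Serial: no — w3 has no R-successor.
Symmetric: no — w1 R w2 but not w2 R w1.
Transitive: yes — every two-step R-path is closed by a direct edge.
Only transitive holds.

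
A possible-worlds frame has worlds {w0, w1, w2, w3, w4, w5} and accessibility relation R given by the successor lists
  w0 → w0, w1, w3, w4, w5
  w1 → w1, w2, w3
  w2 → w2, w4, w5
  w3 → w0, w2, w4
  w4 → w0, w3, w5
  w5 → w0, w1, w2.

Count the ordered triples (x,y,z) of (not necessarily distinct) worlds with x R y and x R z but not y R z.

Enumerating: (w0,w1,w0), (w0,w1,w4), (w0,w1,w5), (w0,w3,w1), (w0,w3,w3), (w0,w3,w5), (w0,w4,w1), (w0,w4,w4), (w0,w5,w3), (w0,w5,w4), (w0,w5,w5), (w1,w2,w1), … and 19 more.
Total: 31.

31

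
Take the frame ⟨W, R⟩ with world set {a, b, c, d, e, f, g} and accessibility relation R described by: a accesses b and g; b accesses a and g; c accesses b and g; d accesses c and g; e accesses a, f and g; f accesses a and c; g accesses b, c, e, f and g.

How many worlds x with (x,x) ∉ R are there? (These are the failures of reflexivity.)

6

Enumerating: a, b, c, d, e, f.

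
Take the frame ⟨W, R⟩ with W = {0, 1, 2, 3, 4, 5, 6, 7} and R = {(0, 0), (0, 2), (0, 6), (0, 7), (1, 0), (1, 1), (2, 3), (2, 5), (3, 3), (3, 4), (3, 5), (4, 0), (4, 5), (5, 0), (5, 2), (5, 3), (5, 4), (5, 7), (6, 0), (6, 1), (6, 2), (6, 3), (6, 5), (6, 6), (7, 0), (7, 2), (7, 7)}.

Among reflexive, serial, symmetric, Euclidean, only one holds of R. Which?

serial

Reflexive: no — 2 is not related to itself.
Serial: yes — every world has a successor (e.g. 0 R 0).
Symmetric: no — 0 R 2 but not 2 R 0.
Euclidean: no — 0 R 2 and 0 R 6, but not 2 R 6.
Only serial holds.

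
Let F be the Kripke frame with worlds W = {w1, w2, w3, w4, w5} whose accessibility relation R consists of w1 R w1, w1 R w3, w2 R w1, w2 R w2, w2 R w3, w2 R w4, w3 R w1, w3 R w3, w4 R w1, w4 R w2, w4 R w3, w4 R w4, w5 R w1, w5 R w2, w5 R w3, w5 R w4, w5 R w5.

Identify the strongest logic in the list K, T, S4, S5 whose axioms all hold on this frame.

Reflexive (axiom T): yes — every world is R-related to itself.
Transitive (axiom 4): yes — every two-step R-path is closed by a direct edge.
Euclidean (axiom 5): no — w2 R w1 and w2 R w4, but not w1 R w4.
So F validates K, T, S4; S5 would additionally require R to be Euclidean. The strongest is S4.

S4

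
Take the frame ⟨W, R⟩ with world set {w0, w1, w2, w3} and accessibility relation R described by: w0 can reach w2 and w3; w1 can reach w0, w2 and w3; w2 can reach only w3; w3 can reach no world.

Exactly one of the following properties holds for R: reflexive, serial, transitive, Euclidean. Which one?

Reflexive: no — w0 is not related to itself.
Serial: no — w3 has no R-successor.
Transitive: yes — every two-step R-path is closed by a direct edge.
Euclidean: no — w0 R w3 and w0 R w2, but not w3 R w2.
Only transitive holds.

transitive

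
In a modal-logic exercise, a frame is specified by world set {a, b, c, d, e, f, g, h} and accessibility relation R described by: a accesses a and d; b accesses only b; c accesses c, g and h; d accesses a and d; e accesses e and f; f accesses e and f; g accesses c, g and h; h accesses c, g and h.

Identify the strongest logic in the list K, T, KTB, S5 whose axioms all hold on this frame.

Reflexive (axiom T): yes — every world is R-related to itself.
Symmetric (axiom B): yes — every pair in R has its reverse in R.
Euclidean (axiom 5): yes — any two successors of a common world are R-related.
So F validates K, T, KTB, S5. The strongest is S5.

S5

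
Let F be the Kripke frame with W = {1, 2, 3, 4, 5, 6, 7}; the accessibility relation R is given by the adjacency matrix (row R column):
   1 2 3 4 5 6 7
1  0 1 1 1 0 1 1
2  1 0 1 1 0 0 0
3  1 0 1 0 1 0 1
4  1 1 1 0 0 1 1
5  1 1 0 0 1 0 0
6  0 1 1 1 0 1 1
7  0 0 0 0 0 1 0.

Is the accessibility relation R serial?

Serial: yes — every world has a successor (e.g. 1 R 2).

Yes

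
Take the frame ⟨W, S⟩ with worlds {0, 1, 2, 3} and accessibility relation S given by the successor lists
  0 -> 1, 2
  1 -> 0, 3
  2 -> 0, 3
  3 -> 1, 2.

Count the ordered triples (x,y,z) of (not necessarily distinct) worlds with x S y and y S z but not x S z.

Enumerating: (0,1,0), (0,1,3), (0,2,0), (0,2,3), (1,0,1), (1,0,2), (1,3,1), (1,3,2), (2,0,1), (2,0,2), (2,3,1), (2,3,2), (3,1,0), (3,1,3), (3,2,0), (3,2,3).

16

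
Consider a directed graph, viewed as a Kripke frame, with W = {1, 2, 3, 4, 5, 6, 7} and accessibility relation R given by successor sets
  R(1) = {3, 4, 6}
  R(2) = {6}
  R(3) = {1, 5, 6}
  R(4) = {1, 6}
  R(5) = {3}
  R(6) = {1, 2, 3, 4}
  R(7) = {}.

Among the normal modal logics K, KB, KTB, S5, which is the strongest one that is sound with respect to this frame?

KB

Symmetric (axiom B): yes — every pair in R has its reverse in R.
Reflexive (axiom T): no — 1 is not related to itself.
Euclidean (axiom 5): no — 1 R 3 and 1 R 4, but not 3 R 4.
So F validates K, KB; KTB would additionally require R to be reflexive. The strongest is KB.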